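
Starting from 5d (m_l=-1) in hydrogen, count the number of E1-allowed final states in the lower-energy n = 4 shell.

5

E1 requires Δl = ±1, so l_f ∈ {1, 3}; with 0 ≤ l_f ≤ n_f−1 = 3, the allowed l_f values are {1, 3}.
For l_f = 1: m_f ∈ {m_i−1, m_i, m_i+1} ∩ [−1, 1] = {-1, 0} → 2 states.
For l_f = 3: m_f ∈ {m_i−1, m_i, m_i+1} ∩ [−3, 3] = {-2, -1, 0} → 3 states.
Total: 5.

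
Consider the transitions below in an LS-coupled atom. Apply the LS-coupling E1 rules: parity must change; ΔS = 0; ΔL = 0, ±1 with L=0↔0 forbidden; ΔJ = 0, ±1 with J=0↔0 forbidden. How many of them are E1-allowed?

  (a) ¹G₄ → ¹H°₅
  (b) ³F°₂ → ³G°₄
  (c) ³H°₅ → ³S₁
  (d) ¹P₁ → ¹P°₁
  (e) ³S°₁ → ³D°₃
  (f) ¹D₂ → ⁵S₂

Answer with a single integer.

2

(a) allowed
(b) forbidden (parity, ΔJ fail)
(c) forbidden (ΔL, ΔJ fail)
(d) allowed
(e) forbidden (parity, ΔL, ΔJ fail)
(f) forbidden (parity, ΔS, ΔL fail)
Total allowed: 2 of 6.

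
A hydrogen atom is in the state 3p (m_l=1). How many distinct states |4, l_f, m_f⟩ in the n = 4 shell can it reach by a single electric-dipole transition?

4

E1 requires Δl = ±1, so l_f ∈ {0, 2}; with 0 ≤ l_f ≤ n_f−1 = 3, the allowed l_f values are {0, 2}.
For l_f = 0: m_f ∈ {m_i−1, m_i, m_i+1} ∩ [−0, 0] = {0} → 1 state.
For l_f = 2: m_f ∈ {m_i−1, m_i, m_i+1} ∩ [−2, 2] = {0, 1, 2} → 3 states.
Total: 4.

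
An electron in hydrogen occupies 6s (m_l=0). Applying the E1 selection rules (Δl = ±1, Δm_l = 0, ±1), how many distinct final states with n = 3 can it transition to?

E1 requires Δl = ±1, so l_f ∈ {-1, 1}; with 0 ≤ l_f ≤ n_f−1 = 2, the allowed l_f values are {1}.
For l_f = 1: m_f ∈ {m_i−1, m_i, m_i+1} ∩ [−1, 1] = {-1, 0, 1} → 3 states.
Total: 3.

3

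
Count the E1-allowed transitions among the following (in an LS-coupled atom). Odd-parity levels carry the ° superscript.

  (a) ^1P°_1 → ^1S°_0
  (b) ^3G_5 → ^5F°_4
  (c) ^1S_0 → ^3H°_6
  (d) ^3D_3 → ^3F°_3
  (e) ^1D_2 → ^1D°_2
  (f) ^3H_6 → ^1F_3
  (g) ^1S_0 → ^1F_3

2

(a) forbidden (parity fails)
(b) forbidden (ΔS fails)
(c) forbidden (ΔS, ΔL, ΔJ fail)
(d) allowed
(e) allowed
(f) forbidden (parity, ΔS, ΔL, ΔJ fail)
(g) forbidden (parity, ΔL, ΔJ fail)
Total allowed: 2 of 7.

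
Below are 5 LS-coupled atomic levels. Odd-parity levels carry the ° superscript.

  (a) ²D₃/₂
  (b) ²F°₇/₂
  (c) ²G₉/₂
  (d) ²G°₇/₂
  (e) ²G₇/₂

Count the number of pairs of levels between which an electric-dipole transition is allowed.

4

(a)–(b): forbidden (ΔJ).
(a)–(c): forbidden (parity, ΔL, ΔJ).
(a)–(d): forbidden (ΔL, ΔJ).
(a)–(e): forbidden (parity, ΔL, ΔJ).
(b)–(c): allowed.
(b)–(d): forbidden (parity).
(b)–(e): allowed.
(c)–(d): allowed.
(c)–(e): forbidden (parity).
(d)–(e): allowed.
Allowed pairs: 4 of 10.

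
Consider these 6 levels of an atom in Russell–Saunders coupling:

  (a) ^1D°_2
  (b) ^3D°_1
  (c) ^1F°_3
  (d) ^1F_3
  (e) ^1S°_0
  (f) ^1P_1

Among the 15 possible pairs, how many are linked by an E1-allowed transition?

4

(a)–(b): forbidden (parity, ΔS).
(a)–(c): forbidden (parity).
(a)–(d): allowed.
(a)–(e): forbidden (parity, ΔL, ΔJ).
(a)–(f): allowed.
(b)–(c): forbidden (parity, ΔS, ΔJ).
(b)–(d): forbidden (ΔS, ΔJ).
(b)–(e): forbidden (parity, ΔS, ΔL).
(b)–(f): forbidden (ΔS).
(c)–(d): allowed.
(c)–(e): forbidden (parity, ΔL, ΔJ).
(c)–(f): forbidden (ΔL, ΔJ).
(d)–(e): forbidden (ΔL, ΔJ).
(d)–(f): forbidden (parity, ΔL, ΔJ).
(e)–(f): allowed.
Allowed pairs: 4 of 15.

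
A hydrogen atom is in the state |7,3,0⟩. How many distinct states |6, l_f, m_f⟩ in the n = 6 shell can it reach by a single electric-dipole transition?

6

E1 requires Δl = ±1, so l_f ∈ {2, 4}; with 0 ≤ l_f ≤ n_f−1 = 5, the allowed l_f values are {2, 4}.
For l_f = 2: m_f ∈ {m_i−1, m_i, m_i+1} ∩ [−2, 2] = {-1, 0, 1} → 3 states.
For l_f = 4: m_f ∈ {m_i−1, m_i, m_i+1} ∩ [−4, 4] = {-1, 0, 1} → 3 states.
Total: 6.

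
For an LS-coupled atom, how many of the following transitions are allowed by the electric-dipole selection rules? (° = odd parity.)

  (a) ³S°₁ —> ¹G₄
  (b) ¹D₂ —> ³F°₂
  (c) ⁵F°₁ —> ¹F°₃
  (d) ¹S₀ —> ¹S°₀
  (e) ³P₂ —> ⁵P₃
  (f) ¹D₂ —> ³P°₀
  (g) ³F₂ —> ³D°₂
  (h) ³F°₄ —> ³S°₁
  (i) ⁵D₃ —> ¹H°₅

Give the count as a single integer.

(a) forbidden (ΔS, ΔL, ΔJ fail)
(b) forbidden (ΔS fails)
(c) forbidden (parity, ΔS, ΔJ fail)
(d) forbidden (ΔL, ΔJ fail)
(e) forbidden (parity, ΔS fail)
(f) forbidden (ΔS, ΔJ fail)
(g) allowed
(h) forbidden (parity, ΔL, ΔJ fail)
(i) forbidden (ΔS, ΔL, ΔJ fail)
Total allowed: 1 of 9.

1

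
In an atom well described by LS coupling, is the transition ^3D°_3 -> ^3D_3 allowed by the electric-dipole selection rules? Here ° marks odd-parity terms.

allowed

Parity must change: odd → even — ok.
ΔS = 0: S: 1 → 1 — ok.
ΔL = 0, ±1 (not L=0↔0): L: 2 → 2, ΔL = +0 — ok.
ΔJ = 0, ±1 (not J=0↔0): J: 3 → 3, ΔJ = +0 — ok.
All four E1 rules are satisfied.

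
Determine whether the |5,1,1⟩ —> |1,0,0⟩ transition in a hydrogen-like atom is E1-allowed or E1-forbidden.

allowed

Initial l = 1, final l = 0, so Δl = -1. E1 requires Δl = ±1: satisfied.
Δm_l = 0 − (1) = -1. E1 requires Δm_l = 0, ±1: satisfied.
All E1 selection rules are satisfied.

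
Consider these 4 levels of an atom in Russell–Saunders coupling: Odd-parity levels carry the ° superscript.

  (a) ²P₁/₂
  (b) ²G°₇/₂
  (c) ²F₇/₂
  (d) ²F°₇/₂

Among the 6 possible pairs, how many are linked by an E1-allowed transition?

2

(a)–(b): forbidden (ΔL, ΔJ).
(a)–(c): forbidden (parity, ΔL, ΔJ).
(a)–(d): forbidden (ΔL, ΔJ).
(b)–(c): allowed.
(b)–(d): forbidden (parity).
(c)–(d): allowed.
Allowed pairs: 2 of 6.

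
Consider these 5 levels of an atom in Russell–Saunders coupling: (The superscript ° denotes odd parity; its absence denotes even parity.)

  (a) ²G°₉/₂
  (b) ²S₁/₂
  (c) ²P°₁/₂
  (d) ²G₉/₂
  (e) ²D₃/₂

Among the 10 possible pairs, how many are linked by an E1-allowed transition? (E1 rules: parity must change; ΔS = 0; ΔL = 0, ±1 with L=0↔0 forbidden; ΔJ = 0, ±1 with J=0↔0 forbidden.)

(a)–(b): forbidden (ΔL, ΔJ).
(a)–(c): forbidden (parity, ΔL, ΔJ).
(a)–(d): allowed.
(a)–(e): forbidden (ΔL, ΔJ).
(b)–(c): allowed.
(b)–(d): forbidden (parity, ΔL, ΔJ).
(b)–(e): forbidden (parity, ΔL).
(c)–(d): forbidden (ΔL, ΔJ).
(c)–(e): allowed.
(d)–(e): forbidden (parity, ΔL, ΔJ).
Allowed pairs: 3 of 10.

3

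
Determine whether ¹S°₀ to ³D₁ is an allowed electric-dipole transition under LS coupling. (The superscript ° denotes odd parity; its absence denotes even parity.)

Parity must change: odd → even — ok.
ΔS = 0: S: 0 → 1 — fails.
ΔL = 0, ±1 (not L=0↔0): L: 0 → 2, ΔL = +2 — fails.
ΔJ = 0, ±1 (not J=0↔0): J: 0 → 1, ΔJ = +1 — ok.
Rule(s) violated: ΔS, ΔL.

forbidden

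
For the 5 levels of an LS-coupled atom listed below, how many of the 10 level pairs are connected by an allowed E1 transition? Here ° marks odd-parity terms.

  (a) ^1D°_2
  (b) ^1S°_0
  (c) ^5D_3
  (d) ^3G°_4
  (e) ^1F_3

(a)–(b): forbidden (parity, ΔL, ΔJ).
(a)–(c): forbidden (ΔS).
(a)–(d): forbidden (parity, ΔS, ΔL, ΔJ).
(a)–(e): allowed.
(b)–(c): forbidden (ΔS, ΔL, ΔJ).
(b)–(d): forbidden (parity, ΔS, ΔL, ΔJ).
(b)–(e): forbidden (ΔL, ΔJ).
(c)–(d): forbidden (ΔS, ΔL).
(c)–(e): forbidden (parity, ΔS).
(d)–(e): forbidden (ΔS).
Allowed pairs: 1 of 10.

1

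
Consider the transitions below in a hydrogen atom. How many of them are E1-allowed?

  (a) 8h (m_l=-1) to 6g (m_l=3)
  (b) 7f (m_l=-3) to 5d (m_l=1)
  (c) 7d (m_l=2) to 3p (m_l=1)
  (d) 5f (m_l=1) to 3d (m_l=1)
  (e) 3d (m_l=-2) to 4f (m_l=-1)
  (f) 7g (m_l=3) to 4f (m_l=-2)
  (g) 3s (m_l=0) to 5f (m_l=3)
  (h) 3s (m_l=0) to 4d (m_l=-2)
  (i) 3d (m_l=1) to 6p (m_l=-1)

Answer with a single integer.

(a) forbidden — Δm_l = +4 (E1 requires Δm_l = 0, ±1)
(b) forbidden — Δm_l = +4 (E1 requires Δm_l = 0, ±1)
(c) allowed
(d) allowed
(e) allowed
(f) forbidden — Δm_l = -5 (E1 requires Δm_l = 0, ±1)
(g) forbidden — Δl = +3 (E1 requires Δl = ±1); Δm_l = +3 (E1 requires Δm_l = 0, ±1)
(h) forbidden — Δl = +2 (E1 requires Δl = ±1); Δm_l = -2 (E1 requires Δm_l = 0, ±1)
(i) forbidden — Δm_l = -2 (E1 requires Δm_l = 0, ±1)
Total allowed: 3 of 9.

3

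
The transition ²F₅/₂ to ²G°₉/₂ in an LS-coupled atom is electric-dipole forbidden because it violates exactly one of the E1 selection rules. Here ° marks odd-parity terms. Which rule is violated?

Parity must change: even → odd — passes.
ΔS = 0: S: 1/2 → 1/2 — passes.
ΔL = 0, ±1 (not L=0↔0): L: 3 → 4, ΔL = +1 — passes.
ΔJ = 0, ±1 (not J=0↔0): J: 5/2 → 9/2, ΔJ = +2 — fails.

the ΔJ = 0, ±1 rule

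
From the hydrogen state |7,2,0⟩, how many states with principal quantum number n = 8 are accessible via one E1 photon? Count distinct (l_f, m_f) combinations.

6

E1 requires Δl = ±1, so l_f ∈ {1, 3}; with 0 ≤ l_f ≤ n_f−1 = 7, the allowed l_f values are {1, 3}.
For l_f = 1: m_f ∈ {m_i−1, m_i, m_i+1} ∩ [−1, 1] = {-1, 0, 1} → 3 states.
For l_f = 3: m_f ∈ {m_i−1, m_i, m_i+1} ∩ [−3, 3] = {-1, 0, 1} → 3 states.
Total: 6.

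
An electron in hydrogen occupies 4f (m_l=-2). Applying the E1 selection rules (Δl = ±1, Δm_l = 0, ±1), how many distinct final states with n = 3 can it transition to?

2

E1 requires Δl = ±1, so l_f ∈ {2, 4}; with 0 ≤ l_f ≤ n_f−1 = 2, the allowed l_f values are {2}.
For l_f = 2: m_f ∈ {m_i−1, m_i, m_i+1} ∩ [−2, 2] = {-2, -1} → 2 states.
Total: 2.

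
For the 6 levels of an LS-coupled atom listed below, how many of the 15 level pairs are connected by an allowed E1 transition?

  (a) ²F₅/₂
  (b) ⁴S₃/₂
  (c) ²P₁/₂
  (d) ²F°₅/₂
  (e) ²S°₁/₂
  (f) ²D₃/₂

(a)–(b): forbidden (parity, ΔS, ΔL).
(a)–(c): forbidden (parity, ΔL, ΔJ).
(a)–(d): allowed.
(a)–(e): forbidden (ΔL, ΔJ).
(a)–(f): forbidden (parity).
(b)–(c): forbidden (parity, ΔS).
(b)–(d): forbidden (ΔS, ΔL).
(b)–(e): forbidden (ΔS, ΔL).
(b)–(f): forbidden (parity, ΔS, ΔL).
(c)–(d): forbidden (ΔL, ΔJ).
(c)–(e): allowed.
(c)–(f): forbidden (parity).
(d)–(e): forbidden (parity, ΔL, ΔJ).
(d)–(f): allowed.
(e)–(f): forbidden (ΔL).
Allowed pairs: 3 of 15.

3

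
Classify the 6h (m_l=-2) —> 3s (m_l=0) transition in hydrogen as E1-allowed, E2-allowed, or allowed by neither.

Δl = 0 − 5 = -5; l_i + l_f = 5.
Δm_l = +2.
E1 (Δl = ±1, |Δm_l| ≤ 1): not satisfied.
E2 (Δl = 0,±2, l_i+l_f ≥ 2, |Δm_l| ≤ 2): not satisfied.

neither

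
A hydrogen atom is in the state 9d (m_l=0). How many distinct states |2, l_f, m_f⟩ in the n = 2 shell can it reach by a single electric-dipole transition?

3

E1 requires Δl = ±1, so l_f ∈ {1, 3}; with 0 ≤ l_f ≤ n_f−1 = 1, the allowed l_f values are {1}.
For l_f = 1: m_f ∈ {m_i−1, m_i, m_i+1} ∩ [−1, 1] = {-1, 0, 1} → 3 states.
Total: 3.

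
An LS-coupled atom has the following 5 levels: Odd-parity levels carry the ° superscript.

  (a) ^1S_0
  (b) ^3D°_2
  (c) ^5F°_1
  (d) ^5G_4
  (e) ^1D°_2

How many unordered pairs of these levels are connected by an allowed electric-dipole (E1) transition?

0

(a)–(b): forbidden (ΔS, ΔL, ΔJ).
(a)–(c): forbidden (ΔS, ΔL).
(a)–(d): forbidden (parity, ΔS, ΔL, ΔJ).
(a)–(e): forbidden (ΔL, ΔJ).
(b)–(c): forbidden (parity, ΔS).
(b)–(d): forbidden (ΔS, ΔL, ΔJ).
(b)–(e): forbidden (parity, ΔS).
(c)–(d): forbidden (ΔJ).
(c)–(e): forbidden (parity, ΔS).
(d)–(e): forbidden (ΔS, ΔL, ΔJ).
Allowed pairs: 0 of 10.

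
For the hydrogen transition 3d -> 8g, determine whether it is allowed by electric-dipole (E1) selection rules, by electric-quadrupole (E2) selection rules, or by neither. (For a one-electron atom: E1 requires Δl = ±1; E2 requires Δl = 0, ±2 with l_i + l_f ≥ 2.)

E2

Δl = 4 − 2 = +2; l_i + l_f = 6.
E1 (Δl = ±1): not satisfied.
E2 (Δl = 0,±2, l_i+l_f ≥ 2): satisfied.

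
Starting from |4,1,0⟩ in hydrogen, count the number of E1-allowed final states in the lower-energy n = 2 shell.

1

E1 requires Δl = ±1, so l_f ∈ {0, 2}; with 0 ≤ l_f ≤ n_f−1 = 1, the allowed l_f values are {0}.
For l_f = 0: m_f ∈ {m_i−1, m_i, m_i+1} ∩ [−0, 0] = {0} → 1 state.
Total: 1.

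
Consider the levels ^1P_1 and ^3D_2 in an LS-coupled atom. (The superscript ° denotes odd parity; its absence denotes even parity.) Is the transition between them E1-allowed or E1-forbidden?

Initial level: S=0, L=1, J=1, parity even. Final level: S=1, L=2, J=2, parity even.
Parity must change: even → even — ✗.
ΔS = 0: S: 0 → 1 — ✗.
ΔL = 0, ±1 (not L=0↔0): L: 1 → 2, ΔL = +1 — ✓.
ΔJ = 0, ±1 (not J=0↔0): J: 1 → 2, ΔJ = +1 — ✓.
Rule(s) violated: parity, ΔS.

forbidden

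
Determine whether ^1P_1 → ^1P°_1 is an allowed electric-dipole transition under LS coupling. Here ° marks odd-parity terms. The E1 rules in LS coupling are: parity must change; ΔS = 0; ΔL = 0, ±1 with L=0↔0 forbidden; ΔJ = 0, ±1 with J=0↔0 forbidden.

allowed

Parity must change: even → odd — satisfied.
ΔS = 0: S: 0 → 0 — satisfied.
ΔL = 0, ±1 (not L=0↔0): L: 1 → 1, ΔL = +0 — satisfied.
ΔJ = 0, ±1 (not J=0↔0): J: 1 → 1, ΔJ = +0 — satisfied.
All four E1 rules are satisfied.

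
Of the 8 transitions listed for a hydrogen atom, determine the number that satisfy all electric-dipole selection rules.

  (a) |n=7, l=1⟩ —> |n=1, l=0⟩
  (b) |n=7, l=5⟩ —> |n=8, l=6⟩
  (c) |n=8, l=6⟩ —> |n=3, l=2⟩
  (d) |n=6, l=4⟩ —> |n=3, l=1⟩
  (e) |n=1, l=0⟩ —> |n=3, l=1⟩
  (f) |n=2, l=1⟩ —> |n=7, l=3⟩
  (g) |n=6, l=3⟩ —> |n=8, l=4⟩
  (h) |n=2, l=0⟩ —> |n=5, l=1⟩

5

(a) allowed
(b) allowed
(c) forbidden — Δl = -4 (E1 requires Δl = ±1)
(d) forbidden — Δl = -3 (E1 requires Δl = ±1)
(e) allowed
(f) forbidden — Δl = +2 (E1 requires Δl = ±1)
(g) allowed
(h) allowed
Total allowed: 5 of 8.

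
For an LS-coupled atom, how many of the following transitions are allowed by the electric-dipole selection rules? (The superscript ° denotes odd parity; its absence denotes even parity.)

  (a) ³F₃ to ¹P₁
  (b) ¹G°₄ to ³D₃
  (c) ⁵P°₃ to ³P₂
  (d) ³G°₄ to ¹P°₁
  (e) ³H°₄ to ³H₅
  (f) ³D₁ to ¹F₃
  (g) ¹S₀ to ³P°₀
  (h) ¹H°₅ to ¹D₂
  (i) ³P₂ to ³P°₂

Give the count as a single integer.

2

(a) forbidden (parity, ΔS, ΔL, ΔJ fail)
(b) forbidden (ΔS, ΔL fail)
(c) forbidden (ΔS fails)
(d) forbidden (parity, ΔS, ΔL, ΔJ fail)
(e) allowed
(f) forbidden (parity, ΔS, ΔJ fail)
(g) forbidden (ΔS, ΔJ fail)
(h) forbidden (ΔL, ΔJ fail)
(i) allowed
Total allowed: 2 of 9.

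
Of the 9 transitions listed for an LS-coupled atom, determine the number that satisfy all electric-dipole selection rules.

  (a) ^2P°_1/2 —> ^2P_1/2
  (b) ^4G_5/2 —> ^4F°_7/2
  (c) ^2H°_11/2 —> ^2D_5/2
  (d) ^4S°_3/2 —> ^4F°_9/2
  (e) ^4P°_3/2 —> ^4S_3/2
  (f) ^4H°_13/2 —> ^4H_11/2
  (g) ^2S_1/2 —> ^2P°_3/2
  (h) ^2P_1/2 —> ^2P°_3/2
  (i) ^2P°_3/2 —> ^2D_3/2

(a) allowed
(b) allowed
(c) forbidden (ΔL, ΔJ fail)
(d) forbidden (parity, ΔL, ΔJ fail)
(e) allowed
(f) allowed
(g) allowed
(h) allowed
(i) allowed
Total allowed: 7 of 9.

7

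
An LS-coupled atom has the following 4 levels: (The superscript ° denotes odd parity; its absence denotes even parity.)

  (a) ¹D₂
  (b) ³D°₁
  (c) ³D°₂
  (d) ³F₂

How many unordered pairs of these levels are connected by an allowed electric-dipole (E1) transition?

2

(a)–(b): forbidden (ΔS).
(a)–(c): forbidden (ΔS).
(a)–(d): forbidden (parity, ΔS).
(b)–(c): forbidden (parity).
(b)–(d): allowed.
(c)–(d): allowed.
Allowed pairs: 2 of 6.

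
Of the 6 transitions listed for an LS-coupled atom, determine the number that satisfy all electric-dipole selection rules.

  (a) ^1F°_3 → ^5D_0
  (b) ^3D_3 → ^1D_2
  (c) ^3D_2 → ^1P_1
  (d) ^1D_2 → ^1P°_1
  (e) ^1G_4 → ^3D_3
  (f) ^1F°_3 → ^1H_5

1

(a) forbidden (ΔS, ΔJ fail)
(b) forbidden (parity, ΔS fail)
(c) forbidden (parity, ΔS fail)
(d) allowed
(e) forbidden (parity, ΔS, ΔL fail)
(f) forbidden (ΔL, ΔJ fail)
Total allowed: 1 of 6.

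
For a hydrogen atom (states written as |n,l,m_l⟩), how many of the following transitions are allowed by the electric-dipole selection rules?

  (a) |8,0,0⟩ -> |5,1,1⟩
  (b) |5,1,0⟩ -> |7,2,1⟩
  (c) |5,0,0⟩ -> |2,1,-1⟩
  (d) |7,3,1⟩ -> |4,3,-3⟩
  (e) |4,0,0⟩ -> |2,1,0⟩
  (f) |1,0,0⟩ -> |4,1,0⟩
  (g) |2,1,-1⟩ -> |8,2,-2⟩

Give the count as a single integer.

(a) allowed
(b) allowed
(c) allowed
(d) forbidden — Δl = +0 (E1 requires Δl = ±1); Δm_l = -4 (E1 requires Δm_l = 0, ±1)
(e) allowed
(f) allowed
(g) allowed
Total allowed: 6 of 7.

6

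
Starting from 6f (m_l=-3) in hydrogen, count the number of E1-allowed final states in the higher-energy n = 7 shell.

E1 requires Δl = ±1, so l_f ∈ {2, 4}; with 0 ≤ l_f ≤ n_f−1 = 6, the allowed l_f values are {2, 4}.
For l_f = 2: m_f ∈ {m_i−1, m_i, m_i+1} ∩ [−2, 2] = {-2} → 1 state.
For l_f = 4: m_f ∈ {m_i−1, m_i, m_i+1} ∩ [−4, 4] = {-4, -3, -2} → 3 states.
Total: 4.

4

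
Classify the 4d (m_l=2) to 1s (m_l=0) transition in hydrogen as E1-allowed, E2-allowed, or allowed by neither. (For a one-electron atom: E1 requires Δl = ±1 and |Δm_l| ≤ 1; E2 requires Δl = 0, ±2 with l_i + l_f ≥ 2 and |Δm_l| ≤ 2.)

Δl = 0 − 2 = -2; l_i + l_f = 2.
Δm_l = -2.
E1 (Δl = ±1, |Δm_l| ≤ 1): not satisfied.
E2 (Δl = 0,±2, l_i+l_f ≥ 2, |Δm_l| ≤ 2): satisfied.

E2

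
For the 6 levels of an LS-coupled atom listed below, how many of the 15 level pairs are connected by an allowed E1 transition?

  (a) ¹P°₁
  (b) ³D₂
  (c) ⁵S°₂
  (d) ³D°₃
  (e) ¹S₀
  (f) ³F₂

(a)–(b): forbidden (ΔS).
(a)–(c): forbidden (parity, ΔS).
(a)–(d): forbidden (parity, ΔS, ΔJ).
(a)–(e): allowed.
(a)–(f): forbidden (ΔS, ΔL).
(b)–(c): forbidden (ΔS, ΔL).
(b)–(d): allowed.
(b)–(e): forbidden (parity, ΔS, ΔL, ΔJ).
(b)–(f): forbidden (parity).
(c)–(d): forbidden (parity, ΔS, ΔL).
(c)–(e): forbidden (ΔS, ΔL, ΔJ).
(c)–(f): forbidden (ΔS, ΔL).
(d)–(e): forbidden (ΔS, ΔL, ΔJ).
(d)–(f): allowed.
(e)–(f): forbidden (parity, ΔS, ΔL, ΔJ).
Allowed pairs: 3 of 15.

3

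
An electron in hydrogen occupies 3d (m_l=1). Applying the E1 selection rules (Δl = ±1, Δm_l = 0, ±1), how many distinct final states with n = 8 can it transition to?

E1 requires Δl = ±1, so l_f ∈ {1, 3}; with 0 ≤ l_f ≤ n_f−1 = 7, the allowed l_f values are {1, 3}.
For l_f = 1: m_f ∈ {m_i−1, m_i, m_i+1} ∩ [−1, 1] = {0, 1} → 2 states.
For l_f = 3: m_f ∈ {m_i−1, m_i, m_i+1} ∩ [−3, 3] = {0, 1, 2} → 3 states.
Total: 5.

5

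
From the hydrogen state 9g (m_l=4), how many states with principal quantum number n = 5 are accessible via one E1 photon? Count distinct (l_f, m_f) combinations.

E1 requires Δl = ±1, so l_f ∈ {3, 5}; with 0 ≤ l_f ≤ n_f−1 = 4, the allowed l_f values are {3}.
For l_f = 3: m_f ∈ {m_i−1, m_i, m_i+1} ∩ [−3, 3] = {3} → 1 state.
Total: 1.

1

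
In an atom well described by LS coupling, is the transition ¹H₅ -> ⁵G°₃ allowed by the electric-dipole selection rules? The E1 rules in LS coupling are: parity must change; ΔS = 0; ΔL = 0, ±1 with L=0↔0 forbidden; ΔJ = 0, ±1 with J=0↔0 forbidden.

ΔJ = 0, ±1 (not J=0↔0): J: 5 → 3, ΔJ = -2 — ✗.
ΔS = 0: S: 0 → 2 — ✗.
ΔL = 0, ±1 (not L=0↔0): L: 5 → 4, ΔL = -1 — ✓.
Parity must change: even → odd — ✓.
Rule(s) violated: ΔS, ΔJ.

forbidden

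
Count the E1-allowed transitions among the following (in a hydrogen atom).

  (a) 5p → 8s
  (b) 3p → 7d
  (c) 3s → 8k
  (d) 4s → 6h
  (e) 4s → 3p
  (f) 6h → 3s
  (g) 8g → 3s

(a) allowed
(b) allowed
(c) forbidden — Δl = +7 (E1 requires Δl = ±1)
(d) forbidden — Δl = +5 (E1 requires Δl = ±1)
(e) allowed
(f) forbidden — Δl = -5 (E1 requires Δl = ±1)
(g) forbidden — Δl = -4 (E1 requires Δl = ±1)
Total allowed: 3 of 7.

3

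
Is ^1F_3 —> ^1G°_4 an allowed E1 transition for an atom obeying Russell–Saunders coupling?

ΔL = 0, ±1 (not L=0↔0): L: 3 → 4, ΔL = +1 — ok.
Parity must change: even → odd — ok.
ΔJ = 0, ±1 (not J=0↔0): J: 3 → 4, ΔJ = +1 — ok.
ΔS = 0: S: 0 → 0 — ok.
All four E1 rules are satisfied.

allowed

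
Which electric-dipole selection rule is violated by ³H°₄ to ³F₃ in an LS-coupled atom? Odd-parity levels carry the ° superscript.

Initial level: S=1, L=5, J=4, parity odd. Final level: S=1, L=3, J=3, parity even.
Parity must change: odd → even — ok.
ΔS = 0: S: 1 → 1 — ok.
ΔL = 0, ±1 (not L=0↔0): L: 5 → 3, ΔL = -2 — fails.
ΔJ = 0, ±1 (not J=0↔0): J: 4 → 3, ΔJ = -1 — ok.

the ΔL = 0, ±1 rule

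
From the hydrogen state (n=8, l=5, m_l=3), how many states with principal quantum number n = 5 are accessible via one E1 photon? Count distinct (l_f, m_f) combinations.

3

E1 requires Δl = ±1, so l_f ∈ {4, 6}; with 0 ≤ l_f ≤ n_f−1 = 4, the allowed l_f values are {4}.
For l_f = 4: m_f ∈ {m_i−1, m_i, m_i+1} ∩ [−4, 4] = {2, 3, 4} → 3 states.
Total: 3.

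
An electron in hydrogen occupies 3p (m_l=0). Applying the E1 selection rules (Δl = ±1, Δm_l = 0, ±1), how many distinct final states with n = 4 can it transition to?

4

E1 requires Δl = ±1, so l_f ∈ {0, 2}; with 0 ≤ l_f ≤ n_f−1 = 3, the allowed l_f values are {0, 2}.
For l_f = 0: m_f ∈ {m_i−1, m_i, m_i+1} ∩ [−0, 0] = {0} → 1 state.
For l_f = 2: m_f ∈ {m_i−1, m_i, m_i+1} ∩ [−2, 2] = {-1, 0, 1} → 3 states.
Total: 4.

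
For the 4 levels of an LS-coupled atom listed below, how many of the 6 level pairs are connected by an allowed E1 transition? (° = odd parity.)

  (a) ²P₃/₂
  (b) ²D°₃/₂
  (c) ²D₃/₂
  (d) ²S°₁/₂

3

(a)–(b): allowed.
(a)–(c): forbidden (parity).
(a)–(d): allowed.
(b)–(c): allowed.
(b)–(d): forbidden (parity, ΔL).
(c)–(d): forbidden (ΔL).
Allowed pairs: 3 of 6.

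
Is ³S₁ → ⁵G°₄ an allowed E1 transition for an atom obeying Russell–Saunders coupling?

forbidden

Reading off the term symbols: S 1→2, L 0→4, J 1→4, parity even→odd.
ΔJ = 0, ±1 (not J=0↔0): J: 1 → 4, ΔJ = +3 — fails.
ΔL = 0, ±1 (not L=0↔0): L: 0 → 4, ΔL = +4 — fails.
Parity must change: even → odd — ok.
ΔS = 0: S: 1 → 2 — fails.
Rule(s) violated: ΔS, ΔL, ΔJ.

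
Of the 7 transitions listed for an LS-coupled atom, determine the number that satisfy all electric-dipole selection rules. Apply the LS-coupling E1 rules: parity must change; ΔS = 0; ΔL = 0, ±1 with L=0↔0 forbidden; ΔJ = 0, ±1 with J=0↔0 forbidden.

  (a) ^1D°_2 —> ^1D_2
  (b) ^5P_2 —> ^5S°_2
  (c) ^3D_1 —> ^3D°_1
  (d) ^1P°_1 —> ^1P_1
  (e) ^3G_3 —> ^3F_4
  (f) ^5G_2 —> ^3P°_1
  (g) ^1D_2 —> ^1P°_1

(a) allowed
(b) allowed
(c) allowed
(d) allowed
(e) forbidden (parity fails)
(f) forbidden (ΔS, ΔL fail)
(g) allowed
Total allowed: 5 of 7.

5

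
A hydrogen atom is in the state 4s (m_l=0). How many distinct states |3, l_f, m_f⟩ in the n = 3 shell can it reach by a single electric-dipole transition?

E1 requires Δl = ±1, so l_f ∈ {-1, 1}; with 0 ≤ l_f ≤ n_f−1 = 2, the allowed l_f values are {1}.
For l_f = 1: m_f ∈ {m_i−1, m_i, m_i+1} ∩ [−1, 1] = {-1, 0, 1} → 3 states.
Total: 3.

3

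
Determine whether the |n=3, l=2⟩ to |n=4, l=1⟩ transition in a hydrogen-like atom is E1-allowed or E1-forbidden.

Initial l = 2, final l = 1, so Δl = -1. E1 requires Δl = ±1: ok.
All E1 selection rules are satisfied.

allowed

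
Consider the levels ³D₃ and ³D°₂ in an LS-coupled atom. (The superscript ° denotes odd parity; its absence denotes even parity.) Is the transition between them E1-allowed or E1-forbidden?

allowed

ΔS = 0: S: 1 → 1 — passes.
ΔJ = 0, ±1 (not J=0↔0): J: 3 → 2, ΔJ = -1 — passes.
Parity must change: even → odd — passes.
ΔL = 0, ±1 (not L=0↔0): L: 2 → 2, ΔL = +0 — passes.
All four E1 rules are satisfied.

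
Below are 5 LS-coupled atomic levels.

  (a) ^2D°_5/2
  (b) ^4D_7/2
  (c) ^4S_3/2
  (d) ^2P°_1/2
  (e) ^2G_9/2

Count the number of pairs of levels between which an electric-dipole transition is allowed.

0

(a)–(b): forbidden (ΔS).
(a)–(c): forbidden (ΔS, ΔL).
(a)–(d): forbidden (parity, ΔJ).
(a)–(e): forbidden (ΔL, ΔJ).
(b)–(c): forbidden (parity, ΔL, ΔJ).
(b)–(d): forbidden (ΔS, ΔJ).
(b)–(e): forbidden (parity, ΔS, ΔL).
(c)–(d): forbidden (ΔS).
(c)–(e): forbidden (parity, ΔS, ΔL, ΔJ).
(d)–(e): forbidden (ΔL, ΔJ).
Allowed pairs: 0 of 10.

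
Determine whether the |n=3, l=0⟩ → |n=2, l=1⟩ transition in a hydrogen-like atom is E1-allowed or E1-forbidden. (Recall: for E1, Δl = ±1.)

Initial l = 0, final l = 1, so Δl = +1. E1 requires Δl = ±1: passes.
All E1 selection rules are satisfied.

allowed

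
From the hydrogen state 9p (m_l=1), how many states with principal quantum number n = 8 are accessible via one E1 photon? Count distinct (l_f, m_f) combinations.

4

E1 requires Δl = ±1, so l_f ∈ {0, 2}; with 0 ≤ l_f ≤ n_f−1 = 7, the allowed l_f values are {0, 2}.
For l_f = 0: m_f ∈ {m_i−1, m_i, m_i+1} ∩ [−0, 0] = {0} → 1 state.
For l_f = 2: m_f ∈ {m_i−1, m_i, m_i+1} ∩ [−2, 2] = {0, 1, 2} → 3 states.
Total: 4.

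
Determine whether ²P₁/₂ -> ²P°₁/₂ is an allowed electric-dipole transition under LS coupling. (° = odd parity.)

Reading off the term symbols: S 1/2→1/2, L 1→1, J 1/2→1/2, parity even→odd.
ΔJ = 0, ±1 (not J=0↔0): J: 1/2 → 1/2, ΔJ = +0 — passes.
ΔS = 0: S: 1/2 → 1/2 — passes.
Parity must change: even → odd — passes.
ΔL = 0, ±1 (not L=0↔0): L: 1 → 1, ΔL = +0 — passes.
All four E1 rules are satisfied.

allowed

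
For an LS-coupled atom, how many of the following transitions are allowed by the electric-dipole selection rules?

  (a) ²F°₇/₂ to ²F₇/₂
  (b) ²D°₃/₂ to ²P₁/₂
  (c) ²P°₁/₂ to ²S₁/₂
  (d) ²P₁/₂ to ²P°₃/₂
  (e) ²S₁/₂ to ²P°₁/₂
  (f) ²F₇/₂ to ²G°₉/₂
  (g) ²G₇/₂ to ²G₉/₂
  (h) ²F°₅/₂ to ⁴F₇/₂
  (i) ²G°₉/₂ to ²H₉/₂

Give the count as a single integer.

7

(a) allowed
(b) allowed
(c) allowed
(d) allowed
(e) allowed
(f) allowed
(g) forbidden (parity fails)
(h) forbidden (ΔS fails)
(i) allowed
Total allowed: 7 of 9.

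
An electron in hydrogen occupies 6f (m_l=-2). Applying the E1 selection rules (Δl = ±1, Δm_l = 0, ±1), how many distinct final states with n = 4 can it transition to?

2

E1 requires Δl = ±1, so l_f ∈ {2, 4}; with 0 ≤ l_f ≤ n_f−1 = 3, the allowed l_f values are {2}.
For l_f = 2: m_f ∈ {m_i−1, m_i, m_i+1} ∩ [−2, 2] = {-2, -1} → 2 states.
Total: 2.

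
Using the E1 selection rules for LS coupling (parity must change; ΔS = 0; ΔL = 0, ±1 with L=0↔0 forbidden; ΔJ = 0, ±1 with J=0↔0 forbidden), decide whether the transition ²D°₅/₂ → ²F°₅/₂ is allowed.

forbidden

ΔJ = 0, ±1 (not J=0↔0): J: 5/2 → 5/2, ΔJ = +0 — ok.
Parity must change: odd → odd — fails.
ΔL = 0, ±1 (not L=0↔0): L: 2 → 3, ΔL = +1 — ok.
ΔS = 0: S: 1/2 → 1/2 — ok.
Rule(s) violated: parity.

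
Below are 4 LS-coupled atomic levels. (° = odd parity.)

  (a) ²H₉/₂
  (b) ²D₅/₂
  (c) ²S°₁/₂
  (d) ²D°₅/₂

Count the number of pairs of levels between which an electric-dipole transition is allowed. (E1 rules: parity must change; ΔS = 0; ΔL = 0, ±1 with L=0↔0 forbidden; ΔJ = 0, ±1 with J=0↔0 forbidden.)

1

(a)–(b): forbidden (parity, ΔL, ΔJ).
(a)–(c): forbidden (ΔL, ΔJ).
(a)–(d): forbidden (ΔL, ΔJ).
(b)–(c): forbidden (ΔL, ΔJ).
(b)–(d): allowed.
(c)–(d): forbidden (parity, ΔL, ΔJ).
Allowed pairs: 1 of 6.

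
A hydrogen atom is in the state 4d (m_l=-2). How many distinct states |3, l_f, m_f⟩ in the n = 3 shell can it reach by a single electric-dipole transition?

E1 requires Δl = ±1, so l_f ∈ {1, 3}; with 0 ≤ l_f ≤ n_f−1 = 2, the allowed l_f values are {1}.
For l_f = 1: m_f ∈ {m_i−1, m_i, m_i+1} ∩ [−1, 1] = {-1} → 1 state.
Total: 1.

1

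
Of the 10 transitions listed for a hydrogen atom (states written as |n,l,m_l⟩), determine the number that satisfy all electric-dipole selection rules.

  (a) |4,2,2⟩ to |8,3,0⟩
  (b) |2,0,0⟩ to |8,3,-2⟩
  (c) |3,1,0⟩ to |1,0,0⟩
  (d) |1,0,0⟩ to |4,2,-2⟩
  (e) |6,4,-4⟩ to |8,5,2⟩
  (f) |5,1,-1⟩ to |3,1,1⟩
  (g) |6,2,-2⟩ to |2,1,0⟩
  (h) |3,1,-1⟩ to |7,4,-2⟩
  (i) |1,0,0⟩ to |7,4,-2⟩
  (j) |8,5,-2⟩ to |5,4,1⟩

(a) forbidden — Δm_l = -2 (E1 requires Δm_l = 0, ±1)
(b) forbidden — Δl = +3 (E1 requires Δl = ±1); Δm_l = -2 (E1 requires Δm_l = 0, ±1)
(c) allowed
(d) forbidden — Δl = +2 (E1 requires Δl = ±1); Δm_l = -2 (E1 requires Δm_l = 0, ±1)
(e) forbidden — Δm_l = +6 (E1 requires Δm_l = 0, ±1)
(f) forbidden — Δl = +0 (E1 requires Δl = ±1); Δm_l = +2 (E1 requires Δm_l = 0, ±1)
(g) forbidden — Δm_l = +2 (E1 requires Δm_l = 0, ±1)
(h) forbidden — Δl = +3 (E1 requires Δl = ±1)
(i) forbidden — Δl = +4 (E1 requires Δl = ±1); Δm_l = -2 (E1 requires Δm_l = 0, ±1)
(j) forbidden — Δm_l = +3 (E1 requires Δm_l = 0, ±1)
Total allowed: 1 of 10.

1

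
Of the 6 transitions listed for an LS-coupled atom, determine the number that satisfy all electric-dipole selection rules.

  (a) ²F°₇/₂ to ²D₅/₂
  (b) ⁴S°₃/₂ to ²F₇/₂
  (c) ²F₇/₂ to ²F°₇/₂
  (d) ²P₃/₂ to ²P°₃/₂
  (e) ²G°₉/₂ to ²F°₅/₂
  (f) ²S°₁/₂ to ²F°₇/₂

(a) allowed
(b) forbidden (ΔS, ΔL, ΔJ fail)
(c) allowed
(d) allowed
(e) forbidden (parity, ΔJ fail)
(f) forbidden (parity, ΔL, ΔJ fail)
Total allowed: 3 of 6.

3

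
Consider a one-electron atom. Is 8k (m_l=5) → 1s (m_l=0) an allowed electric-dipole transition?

Initial l = 7, final l = 0, so Δl = -7. E1 requires Δl = ±1: violated.
m_l: 5 → 0 (Δm_l = -5). |Δm_l| ≤ 1 violated.
The transition is electric-dipole forbidden.

forbidden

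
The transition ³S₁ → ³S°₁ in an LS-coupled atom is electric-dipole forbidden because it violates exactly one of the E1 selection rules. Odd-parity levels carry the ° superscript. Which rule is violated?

Initial level: S=1, L=0, J=1, parity even. Final level: S=1, L=0, J=1, parity odd.
ΔJ = 0, ±1 (not J=0↔0): J: 1 → 1, ΔJ = +0 — satisfied.
Parity must change: even → odd — satisfied.
ΔL = 0, ±1 (not L=0↔0): L: 0 → 0, ΔL = +0 — violated.
ΔS = 0: S: 1 → 1 — satisfied.

the L=0 ↔ L=0 exclusion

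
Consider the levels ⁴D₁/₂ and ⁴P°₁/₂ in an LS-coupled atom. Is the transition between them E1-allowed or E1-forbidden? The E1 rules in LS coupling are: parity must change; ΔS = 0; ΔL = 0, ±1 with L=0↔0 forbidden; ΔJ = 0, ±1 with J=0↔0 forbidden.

allowed

Reading off the term symbols: S 3/2→3/2, L 2→1, J 1/2→1/2, parity even→odd.
ΔL = 0, ±1 (not L=0↔0): L: 2 → 1, ΔL = -1 — ✓.
Parity must change: even → odd — ✓.
ΔJ = 0, ±1 (not J=0↔0): J: 1/2 → 1/2, ΔJ = +0 — ✓.
ΔS = 0: S: 3/2 → 3/2 — ✓.
All four E1 rules are satisfied.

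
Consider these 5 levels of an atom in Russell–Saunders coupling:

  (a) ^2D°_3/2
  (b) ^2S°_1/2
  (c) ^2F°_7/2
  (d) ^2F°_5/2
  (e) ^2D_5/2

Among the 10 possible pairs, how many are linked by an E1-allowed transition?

3

(a)–(b): forbidden (parity, ΔL).
(a)–(c): forbidden (parity, ΔJ).
(a)–(d): forbidden (parity).
(a)–(e): allowed.
(b)–(c): forbidden (parity, ΔL, ΔJ).
(b)–(d): forbidden (parity, ΔL, ΔJ).
(b)–(e): forbidden (ΔL, ΔJ).
(c)–(d): forbidden (parity).
(c)–(e): allowed.
(d)–(e): allowed.
Allowed pairs: 3 of 10.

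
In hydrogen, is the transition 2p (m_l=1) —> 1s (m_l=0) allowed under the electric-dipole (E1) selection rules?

Δl = 0 − 1 = -1; the E1 rule Δl = ±1 is passes.
m_l: 1 → 0 (Δm_l = -1). |Δm_l| ≤ 1 passes.
All E1 selection rules are satisfied.

allowed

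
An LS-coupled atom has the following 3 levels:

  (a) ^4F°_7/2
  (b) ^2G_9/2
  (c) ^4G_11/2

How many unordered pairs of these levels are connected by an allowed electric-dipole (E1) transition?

0

(a)–(b): forbidden (ΔS).
(a)–(c): forbidden (ΔJ).
(b)–(c): forbidden (parity, ΔS).
Allowed pairs: 0 of 3.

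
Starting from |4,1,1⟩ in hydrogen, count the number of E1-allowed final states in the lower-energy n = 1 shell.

E1 requires Δl = ±1, so l_f ∈ {0, 2}; with 0 ≤ l_f ≤ n_f−1 = 0, the allowed l_f values are {0}.
For l_f = 0: m_f ∈ {m_i−1, m_i, m_i+1} ∩ [−0, 0] = {0} → 1 state.
Total: 1.

1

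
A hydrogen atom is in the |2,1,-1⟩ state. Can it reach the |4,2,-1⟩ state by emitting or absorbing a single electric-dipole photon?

l: 1 → 2 (Δl = +1). Δl = ±1 satisfied.
Δm_l = -1 − (-1) = +0. E1 requires Δm_l = 0, ±1: satisfied.
All E1 selection rules are satisfied.

allowed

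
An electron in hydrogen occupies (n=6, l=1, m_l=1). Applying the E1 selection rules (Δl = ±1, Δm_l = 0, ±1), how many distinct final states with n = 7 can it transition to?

E1 requires Δl = ±1, so l_f ∈ {0, 2}; with 0 ≤ l_f ≤ n_f−1 = 6, the allowed l_f values are {0, 2}.
For l_f = 0: m_f ∈ {m_i−1, m_i, m_i+1} ∩ [−0, 0] = {0} → 1 state.
For l_f = 2: m_f ∈ {m_i−1, m_i, m_i+1} ∩ [−2, 2] = {0, 1, 2} → 3 states.
Total: 4.

4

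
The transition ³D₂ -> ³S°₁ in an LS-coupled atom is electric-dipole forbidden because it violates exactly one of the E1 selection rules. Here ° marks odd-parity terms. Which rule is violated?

the ΔL = 0, ±1 rule

Parity must change: even → odd — passes.
ΔS = 0: S: 1 → 1 — passes.
ΔL = 0, ±1 (not L=0↔0): L: 2 → 0, ΔL = -2 — fails.
ΔJ = 0, ±1 (not J=0↔0): J: 2 → 1, ΔJ = -1 — passes.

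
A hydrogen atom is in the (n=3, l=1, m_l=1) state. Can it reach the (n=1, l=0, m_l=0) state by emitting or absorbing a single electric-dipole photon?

allowed

l: 1 → 0 (Δl = -1). Δl = ±1 satisfied.
Δm_l = 0 − (1) = -1. E1 requires Δm_l = 0, ±1: satisfied.
All E1 selection rules are satisfied.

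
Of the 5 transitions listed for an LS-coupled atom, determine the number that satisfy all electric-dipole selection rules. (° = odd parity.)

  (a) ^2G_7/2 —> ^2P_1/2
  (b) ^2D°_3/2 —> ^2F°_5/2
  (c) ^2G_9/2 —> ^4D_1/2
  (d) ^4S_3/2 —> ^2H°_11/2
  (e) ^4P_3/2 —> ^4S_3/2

(a) forbidden (parity, ΔL, ΔJ fail)
(b) forbidden (parity fails)
(c) forbidden (parity, ΔS, ΔL, ΔJ fail)
(d) forbidden (ΔS, ΔL, ΔJ fail)
(e) forbidden (parity fails)
Total allowed: 0 of 5.

0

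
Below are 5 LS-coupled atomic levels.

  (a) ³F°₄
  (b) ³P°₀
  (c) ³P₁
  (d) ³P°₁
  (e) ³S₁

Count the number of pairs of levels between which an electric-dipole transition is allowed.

(a)–(b): forbidden (parity, ΔL, ΔJ).
(a)–(c): forbidden (ΔL, ΔJ).
(a)–(d): forbidden (parity, ΔL, ΔJ).
(a)–(e): forbidden (ΔL, ΔJ).
(b)–(c): allowed.
(b)–(d): forbidden (parity).
(b)–(e): allowed.
(c)–(d): allowed.
(c)–(e): forbidden (parity).
(d)–(e): allowed.
Allowed pairs: 4 of 10.

4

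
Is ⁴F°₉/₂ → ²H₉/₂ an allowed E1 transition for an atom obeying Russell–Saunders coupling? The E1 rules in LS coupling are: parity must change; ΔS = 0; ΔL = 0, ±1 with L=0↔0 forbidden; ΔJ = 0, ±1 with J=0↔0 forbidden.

Initial level: S=3/2, L=3, J=9/2, parity odd. Final level: S=1/2, L=5, J=9/2, parity even.
Parity must change: odd → even — ok.
ΔL = 0, ±1 (not L=0↔0): L: 3 → 5, ΔL = +2 — fails.
ΔS = 0: S: 3/2 → 1/2 — fails.
ΔJ = 0, ±1 (not J=0↔0): J: 9/2 → 9/2, ΔJ = +0 — ok.
Rule(s) violated: ΔS, ΔL.

forbidden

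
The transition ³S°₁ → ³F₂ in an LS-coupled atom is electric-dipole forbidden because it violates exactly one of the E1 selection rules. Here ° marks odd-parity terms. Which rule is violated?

Initial level: S=1, L=0, J=1, parity odd. Final level: S=1, L=3, J=2, parity even.
Parity must change: odd → even — passes.
ΔS = 0: S: 1 → 1 — passes.
ΔL = 0, ±1 (not L=0↔0): L: 0 → 3, ΔL = +3 — fails.
ΔJ = 0, ±1 (not J=0↔0): J: 1 → 2, ΔJ = +1 — passes.

the ΔL = 0, ±1 rule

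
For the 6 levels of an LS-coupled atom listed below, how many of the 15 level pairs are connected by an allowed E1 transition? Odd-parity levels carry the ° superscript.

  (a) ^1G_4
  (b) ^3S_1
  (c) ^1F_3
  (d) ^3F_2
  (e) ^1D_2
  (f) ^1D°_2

(a)–(b): forbidden (parity, ΔS, ΔL, ΔJ).
(a)–(c): forbidden (parity).
(a)–(d): forbidden (parity, ΔS, ΔJ).
(a)–(e): forbidden (parity, ΔL, ΔJ).
(a)–(f): forbidden (ΔL, ΔJ).
(b)–(c): forbidden (parity, ΔS, ΔL, ΔJ).
(b)–(d): forbidden (parity, ΔL).
(b)–(e): forbidden (parity, ΔS, ΔL).
(b)–(f): forbidden (ΔS, ΔL).
(c)–(d): forbidden (parity, ΔS).
(c)–(e): forbidden (parity).
(c)–(f): allowed.
(d)–(e): forbidden (parity, ΔS).
(d)–(f): forbidden (ΔS).
(e)–(f): allowed.
Allowed pairs: 2 of 15.

2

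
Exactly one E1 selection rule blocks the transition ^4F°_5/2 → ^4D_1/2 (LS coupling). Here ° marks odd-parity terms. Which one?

Initial level: S=3/2, L=3, J=5/2, parity odd. Final level: S=3/2, L=2, J=1/2, parity even.
ΔL = 0, ±1 (not L=0↔0): L: 3 → 2, ΔL = -1 — satisfied.
ΔJ = 0, ±1 (not J=0↔0): J: 5/2 → 1/2, ΔJ = -2 — violated.
ΔS = 0: S: 3/2 → 3/2 — satisfied.
Parity must change: odd → even — satisfied.

the ΔJ = 0, ±1 rule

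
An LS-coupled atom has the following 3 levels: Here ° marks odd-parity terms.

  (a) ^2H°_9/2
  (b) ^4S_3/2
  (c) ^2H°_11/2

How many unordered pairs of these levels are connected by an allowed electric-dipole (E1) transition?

0

(a)–(b): forbidden (ΔS, ΔL, ΔJ).
(a)–(c): forbidden (parity).
(b)–(c): forbidden (ΔS, ΔL, ΔJ).
Allowed pairs: 0 of 3.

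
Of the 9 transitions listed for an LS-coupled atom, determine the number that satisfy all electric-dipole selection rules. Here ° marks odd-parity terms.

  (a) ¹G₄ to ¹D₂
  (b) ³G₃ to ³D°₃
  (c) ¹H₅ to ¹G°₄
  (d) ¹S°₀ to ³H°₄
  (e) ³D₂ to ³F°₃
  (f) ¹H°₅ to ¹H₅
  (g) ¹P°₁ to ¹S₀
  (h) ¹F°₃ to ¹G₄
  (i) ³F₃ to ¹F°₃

5

(a) forbidden (parity, ΔL, ΔJ fail)
(b) forbidden (ΔL fails)
(c) allowed
(d) forbidden (parity, ΔS, ΔL, ΔJ fail)
(e) allowed
(f) allowed
(g) allowed
(h) allowed
(i) forbidden (ΔS fails)
Total allowed: 5 of 9.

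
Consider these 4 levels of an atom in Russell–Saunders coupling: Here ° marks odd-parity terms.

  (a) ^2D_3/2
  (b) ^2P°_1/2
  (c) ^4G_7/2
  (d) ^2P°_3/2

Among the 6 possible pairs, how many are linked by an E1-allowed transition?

2

(a)–(b): allowed.
(a)–(c): forbidden (parity, ΔS, ΔL, ΔJ).
(a)–(d): allowed.
(b)–(c): forbidden (ΔS, ΔL, ΔJ).
(b)–(d): forbidden (parity).
(c)–(d): forbidden (ΔS, ΔL, ΔJ).
Allowed pairs: 2 of 6.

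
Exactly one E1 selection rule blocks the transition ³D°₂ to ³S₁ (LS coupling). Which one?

Reading off the term symbols: S 1→1, L 2→0, J 2→1, parity odd→even.
Parity must change: odd → even — ✓.
ΔS = 0: S: 1 → 1 — ✓.
ΔL = 0, ±1 (not L=0↔0): L: 2 → 0, ΔL = -2 — ✗.
ΔJ = 0, ±1 (not J=0↔0): J: 2 → 1, ΔJ = -1 — ✓.

the ΔL = 0, ±1 rule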